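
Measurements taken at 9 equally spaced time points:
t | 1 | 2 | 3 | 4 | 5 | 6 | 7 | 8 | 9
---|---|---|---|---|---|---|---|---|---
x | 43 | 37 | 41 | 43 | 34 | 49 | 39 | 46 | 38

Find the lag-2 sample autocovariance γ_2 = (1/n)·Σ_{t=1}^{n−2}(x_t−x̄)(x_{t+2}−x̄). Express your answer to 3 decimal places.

Mean x̄ = (43 + 37 + 41 + 43 + 34 + 49 + 39 + 46 + 38)/9 = 41.1111
Σ_{t=1}^{7}(x_t−x̄)(x_{t+2}−x̄) = 67.8642
γ_2 = 67.8642 / 9 = 7.540

7.540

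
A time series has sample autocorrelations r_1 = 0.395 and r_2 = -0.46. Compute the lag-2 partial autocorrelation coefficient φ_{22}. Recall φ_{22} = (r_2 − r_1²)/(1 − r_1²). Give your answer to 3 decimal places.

φ_{22} = (r_2 − r_1²) / (1 − r_1²)
r_1² = (0.395)² = 0.156025
Numerator = -0.46 − 0.1560 = -0.6160; denominator = 1 − 0.1560 = 0.8440
φ_{22} = -0.6160 / 0.8440 = -0.730

-0.730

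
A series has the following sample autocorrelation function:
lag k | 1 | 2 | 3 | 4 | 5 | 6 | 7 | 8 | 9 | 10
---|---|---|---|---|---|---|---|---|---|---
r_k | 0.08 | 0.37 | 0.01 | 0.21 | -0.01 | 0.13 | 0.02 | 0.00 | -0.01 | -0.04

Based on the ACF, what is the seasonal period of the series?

The largest autocorrelation is r_2 = 0.37, with a weaker echo at lag 4 (0.21); the remaining lags stay at or below 0.13.
The dominant spike at lag 2 indicates a seasonal period of 2.

2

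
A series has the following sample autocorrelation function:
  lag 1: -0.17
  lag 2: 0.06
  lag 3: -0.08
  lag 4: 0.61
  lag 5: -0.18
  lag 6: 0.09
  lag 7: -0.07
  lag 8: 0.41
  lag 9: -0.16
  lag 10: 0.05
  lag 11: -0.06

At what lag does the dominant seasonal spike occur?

4

The largest autocorrelation is r_4 = 0.61, with a weaker echo at lag 8 (0.41); the remaining lags stay at or below 0.09.
The dominant spike at lag 4 indicates a seasonal period of 4.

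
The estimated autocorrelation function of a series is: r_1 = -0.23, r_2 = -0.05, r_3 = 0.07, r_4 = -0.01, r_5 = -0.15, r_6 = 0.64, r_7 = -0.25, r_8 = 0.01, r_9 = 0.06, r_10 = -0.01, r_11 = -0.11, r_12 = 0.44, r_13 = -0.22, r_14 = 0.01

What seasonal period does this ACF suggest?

The largest autocorrelation is r_6 = 0.64, with a weaker echo at lag 12 (0.44); the remaining lags stay at or below 0.07.
The dominant spike at lag 6 indicates a seasonal period of 6.

6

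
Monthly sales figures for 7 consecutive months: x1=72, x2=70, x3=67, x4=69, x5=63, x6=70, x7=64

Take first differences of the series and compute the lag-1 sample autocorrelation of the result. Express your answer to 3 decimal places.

-0.768

First differences Δx: -2, -3, 2, -6, 7, -6
Mean of differences = -1.3333
Numerator Σ(Δx_t−Δx̄)(Δx_{t+1}−Δx̄) = -97.7778
Denominator Σ(Δx_t−Δx̄)² = 127.3333
r_1(Δx) = -97.7778 / 127.3333 = -0.768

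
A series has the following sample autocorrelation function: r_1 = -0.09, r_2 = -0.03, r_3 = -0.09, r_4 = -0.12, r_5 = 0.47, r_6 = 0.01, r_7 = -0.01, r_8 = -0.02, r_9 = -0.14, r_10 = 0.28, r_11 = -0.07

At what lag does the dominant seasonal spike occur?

The largest autocorrelation is r_5 = 0.47, with a weaker echo at lag 10 (0.28); the remaining lags stay at or below 0.01.
The dominant spike at lag 5 indicates a seasonal period of 5.

5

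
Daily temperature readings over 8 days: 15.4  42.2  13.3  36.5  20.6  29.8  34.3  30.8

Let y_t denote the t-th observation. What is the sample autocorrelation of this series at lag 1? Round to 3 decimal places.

Mean ȳ = (15.4 + 42.2 + 13.3 + 36.5 + 20.6 + 29.8 + 34.3 + 30.8)/8 = 27.8625
Deviations from mean: -12.4625, 14.3375, -14.5625, 8.6375, -7.2625, 1.9375, 6.4375, 2.9375
Numerator Σ_{t=1}^{7}(y_t−ȳ)(y_{t+1}−ȳ) = -558.6727
Denominator Σ(y_t−ȳ)² = 754.1188
r_1 = -558.6727 / 754.1188 = -0.741

-0.741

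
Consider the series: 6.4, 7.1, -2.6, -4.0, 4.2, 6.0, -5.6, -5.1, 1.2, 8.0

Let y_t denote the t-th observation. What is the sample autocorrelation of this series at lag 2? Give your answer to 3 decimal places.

Mean ȳ = (6.4 + 7.1 − 2.6 − 4.0 + 4.2 + 6.0 − 5.6 − 5.1 + 1.2 + 8.0)/10 = 1.5600
Numerator Σ_{t=1}^{8}(y_t−ȳ)(y_{t+2}−ȳ) = -175.3912
Denominator Σ(y_t−ȳ)² = 266.2440
r_2 = -175.3912 / 266.2440 = -0.659

-0.659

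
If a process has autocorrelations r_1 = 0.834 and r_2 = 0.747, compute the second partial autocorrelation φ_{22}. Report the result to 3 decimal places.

φ_{22} = (r_2 − r_1²) / (1 − r_1²)
r_1² = (0.834)² = 0.695556
Numerator = 0.747 − 0.6956 = 0.0514; denominator = 1 − 0.6956 = 0.3044
φ_{22} = 0.0514 / 0.3044 = 0.169

0.169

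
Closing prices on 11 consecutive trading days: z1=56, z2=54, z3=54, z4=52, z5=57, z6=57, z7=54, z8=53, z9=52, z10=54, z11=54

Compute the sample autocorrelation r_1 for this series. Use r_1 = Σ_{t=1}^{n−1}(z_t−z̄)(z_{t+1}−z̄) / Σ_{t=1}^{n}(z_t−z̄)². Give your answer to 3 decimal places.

0.154

Mean z̄ = (56 + 54 + 54 + 52 + 57 + 57 + 54 + 53 + 52 + 54 + 54)/11 = 54.2727
Numerator Σ_{t=1}^{10}(z_t−z̄)(z_{t+1}−z̄) = 4.6529
Denominator Σ(z_t−z̄)² = 30.1818
r_1 = 4.6529 / 30.1818 = 0.154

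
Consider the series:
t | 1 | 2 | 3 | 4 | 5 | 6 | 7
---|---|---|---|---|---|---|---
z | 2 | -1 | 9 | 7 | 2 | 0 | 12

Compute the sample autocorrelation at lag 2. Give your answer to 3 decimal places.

Mean z̄ = (2 − 1 + 9 + 7 + 2 + 0 + 12)/7 = 4.4286
Numerator Σ_{t=1}^{5}(z_t−z̄)(z_{t+2}−z̄) = -65.9388
Denominator Σ(z_t−z̄)² = 145.7143
r_2 = -65.9388 / 145.7143 = -0.453

-0.453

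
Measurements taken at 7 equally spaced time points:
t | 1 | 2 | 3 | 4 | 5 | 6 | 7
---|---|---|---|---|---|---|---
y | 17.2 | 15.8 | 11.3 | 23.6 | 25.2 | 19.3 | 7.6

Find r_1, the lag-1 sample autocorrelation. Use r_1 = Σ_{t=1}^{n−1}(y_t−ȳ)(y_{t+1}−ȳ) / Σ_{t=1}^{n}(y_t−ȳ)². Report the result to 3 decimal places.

Mean ȳ = (17.2 + 15.8 + 11.3 + 23.6 + 25.2 + 19.3 + 7.6)/7 = 17.1429
Deviations from mean: 0.0571, -1.3429, -5.8429, 6.4571, 8.0571, 2.1571, -9.5429
Σ(y_t−ȳ)(y_{t+1}−ȳ) = (-0.0767) + (7.8461) + (-37.7282) + (52.0261) + (17.3804) + (-20.5853) = 18.8624
Denominator Σ(y_t−ȳ)² = 238.2771
r_1 = 18.8624 / 238.2771 = 0.079

0.079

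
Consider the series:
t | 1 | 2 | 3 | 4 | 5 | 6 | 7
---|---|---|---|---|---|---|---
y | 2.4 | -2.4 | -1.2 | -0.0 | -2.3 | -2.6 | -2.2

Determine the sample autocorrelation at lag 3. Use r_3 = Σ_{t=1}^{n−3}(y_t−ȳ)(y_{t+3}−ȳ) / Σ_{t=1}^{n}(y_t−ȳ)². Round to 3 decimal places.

Mean ȳ = (2.4 − 2.4 − 1.2 − 0.0 − 2.3 − 2.6 − 2.2)/7 = -1.1857
Deviations from mean: 3.5857, -1.2143, -0.0143, 1.1857, -1.1143, -1.4143, -1.0143
Σ(y_t−ȳ)(y_{t+3}−ȳ) = (4.2516) + (1.3531) + (0.0202) + (-1.2027) = 4.4222
Denominator Σ(y_t−ȳ)² = 20.0086
r_3 = 4.4222 / 20.0086 = 0.221

0.221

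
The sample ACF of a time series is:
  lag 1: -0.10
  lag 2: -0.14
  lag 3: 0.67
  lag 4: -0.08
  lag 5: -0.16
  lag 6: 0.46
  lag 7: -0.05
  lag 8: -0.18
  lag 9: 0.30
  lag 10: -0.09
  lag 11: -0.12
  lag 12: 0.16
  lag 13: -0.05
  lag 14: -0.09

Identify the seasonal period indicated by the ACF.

3

The largest autocorrelation is r_3 = 0.67, with weaker echoes at lags 6 (0.46), 9 (0.30) and 12 (0.16); the remaining lags stay at or below -0.05.
The dominant spike at lag 3 indicates a seasonal period of 3.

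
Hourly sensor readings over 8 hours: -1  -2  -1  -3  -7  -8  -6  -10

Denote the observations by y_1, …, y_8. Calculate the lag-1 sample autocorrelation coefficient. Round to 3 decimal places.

Mean ȳ = (-1 − 2 − 1 − 3 − 7 − 8 − 6 − 10)/8 = -4.7500
Deviations from mean: 3.7500, 2.7500, 3.7500, 1.7500, -2.2500, -3.2500, -1.2500, -5.2500
Σ(y_t−ȳ)(y_{t+1}−ȳ) = (10.3125) + (10.3125) + (6.5625) + (-3.9375) + (7.3125) + (4.0625) + (6.5625) = 41.1875
Denominator Σ(y_t−ȳ)² = 83.5000
r_1 = 41.1875 / 83.5000 = 0.493

0.493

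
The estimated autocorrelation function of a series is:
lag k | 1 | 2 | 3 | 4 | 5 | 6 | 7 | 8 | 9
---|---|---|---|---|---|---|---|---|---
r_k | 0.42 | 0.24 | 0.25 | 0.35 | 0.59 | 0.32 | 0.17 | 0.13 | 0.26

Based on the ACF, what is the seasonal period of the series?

5

The largest autocorrelation is r_5 = 0.59; the remaining lags stay at or below 0.42. The elevated value at lag 1 (0.42), dropping to 0.24 at lag 2, reflects decaying short-term dependence rather than seasonality.
The dominant spike at lag 5 indicates a seasonal period of 5.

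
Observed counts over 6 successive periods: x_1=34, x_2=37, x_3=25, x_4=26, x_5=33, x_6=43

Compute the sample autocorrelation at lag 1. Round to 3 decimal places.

Mean x̄ = (34 + 37 + 25 + 26 + 33 + 43)/6 = 33.0000
Deviations from mean: 1.0000, 4.0000, -8.0000, -7.0000, 0.0000, 10.0000
Σ(x_t−x̄)(x_{t+1}−x̄) = (4.0000) + (-32.0000) + (56.0000) + (0.0000) + (0.0000) = 28.0000
Denominator Σ(x_t−x̄)² = 230.0000
r_1 = 28.0000 / 230.0000 = 0.122

0.122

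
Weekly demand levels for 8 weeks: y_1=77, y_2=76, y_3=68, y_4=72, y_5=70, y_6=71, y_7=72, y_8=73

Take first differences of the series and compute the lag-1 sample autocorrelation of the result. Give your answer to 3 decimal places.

-0.404

First differences Δy: -1, -8, 4, -2, 1, 1, 1
Mean of differences = -0.5714
Numerator Σ(Δy_t−Δȳ)(Δy_{t+1}−Δȳ) = -34.6122
Denominator Σ(Δy_t−Δȳ)² = 85.7143
r_1(Δy) = -34.6122 / 85.7143 = -0.404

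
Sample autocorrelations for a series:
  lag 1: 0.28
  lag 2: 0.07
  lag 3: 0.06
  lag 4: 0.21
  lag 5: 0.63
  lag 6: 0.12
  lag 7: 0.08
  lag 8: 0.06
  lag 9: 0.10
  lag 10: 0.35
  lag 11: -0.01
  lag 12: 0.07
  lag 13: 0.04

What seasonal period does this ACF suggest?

5

The largest autocorrelation is r_5 = 0.63, with a weaker echo at lag 10 (0.35); the remaining lags stay at or below 0.28. The elevated value at lag 1 (0.28), dropping to 0.07 at lag 2, reflects decaying short-term dependence rather than seasonality.
The dominant spike at lag 5 indicates a seasonal period of 5.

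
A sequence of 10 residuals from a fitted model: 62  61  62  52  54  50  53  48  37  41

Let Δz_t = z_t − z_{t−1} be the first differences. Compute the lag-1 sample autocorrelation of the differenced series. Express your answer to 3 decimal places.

First differences Δz: -1, 1, -10, 2, -4, 3, -5, -11, 4
Mean of differences = -2.3333
Numerator Σ(Δz_t−Δz̄)(Δz_{t+1}−Δz̄) = -116.4444
Denominator Σ(Δz_t−Δz̄)² = 244.0000
r_1(Δz) = -116.4444 / 244.0000 = -0.477

-0.477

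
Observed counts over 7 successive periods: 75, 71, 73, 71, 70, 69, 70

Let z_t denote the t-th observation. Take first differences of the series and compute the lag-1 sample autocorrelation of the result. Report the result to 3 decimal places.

-0.541

First differences Δz: -4, 2, -2, -1, -1, 1
Mean of differences = -0.8333
Numerator Σ(Δz_t−Δz̄)(Δz_{t+1}−Δz̄) = -12.3611
Denominator Σ(Δz_t−Δz̄)² = 22.8333
r_1(Δz) = -12.3611 / 22.8333 = -0.541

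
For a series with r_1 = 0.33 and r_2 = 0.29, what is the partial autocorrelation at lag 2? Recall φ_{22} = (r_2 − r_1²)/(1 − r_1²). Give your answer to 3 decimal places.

φ_{22} = (r_2 − r_1²) / (1 − r_1²)
r_1² = (0.33)² = 0.1089
Numerator = 0.29 − 0.1089 = 0.1811; denominator = 1 − 0.1089 = 0.8911
φ_{22} = 0.1811 / 0.8911 = 0.203

0.203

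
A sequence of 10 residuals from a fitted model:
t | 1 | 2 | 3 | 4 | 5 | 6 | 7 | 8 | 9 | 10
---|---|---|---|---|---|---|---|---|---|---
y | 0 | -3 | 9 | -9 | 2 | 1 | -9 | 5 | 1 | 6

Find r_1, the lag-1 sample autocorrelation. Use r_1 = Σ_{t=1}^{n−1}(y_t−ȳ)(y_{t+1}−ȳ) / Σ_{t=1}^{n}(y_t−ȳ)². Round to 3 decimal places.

-0.522

Mean ȳ = (0 − 3 + 9 − 9 + 2 + 1 − 9 + 5 + 1 + 6)/10 = 0.3000
Numerator Σ_{t=1}^{9}(y_t−ȳ)(y_{t+1}−ȳ) = -166.1900
Denominator Σ(y_t−ȳ)² = 318.1000
r_1 = -166.1900 / 318.1000 = -0.522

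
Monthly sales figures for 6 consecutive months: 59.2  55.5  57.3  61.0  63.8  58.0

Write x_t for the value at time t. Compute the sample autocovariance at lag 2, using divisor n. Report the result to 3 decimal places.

Mean x̄ = (59.2 + 55.5 + 57.3 + 61.0 + 63.8 + 58.0)/6 = 59.1333
Deviations: 0.0667, -3.6333, -1.8333, 1.8667, 4.6667, -1.1333
Σ_{t=1}^{4}(x_t−x̄)(x_{t+2}−x̄) = -17.5756
γ_2 = -17.5756 / 6 = -2.929

-2.929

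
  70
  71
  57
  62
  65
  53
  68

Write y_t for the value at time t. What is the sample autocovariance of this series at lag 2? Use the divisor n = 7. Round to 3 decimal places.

-5.636

Mean ȳ = (70 + 71 + 57 + 62 + 65 + 53 + 68)/7 = 63.7143
Σ_{t=1}^{5}(y_t−ȳ)(y_{t+2}−ȳ) = -39.4490
γ_2 = -39.4490 / 7 = -5.636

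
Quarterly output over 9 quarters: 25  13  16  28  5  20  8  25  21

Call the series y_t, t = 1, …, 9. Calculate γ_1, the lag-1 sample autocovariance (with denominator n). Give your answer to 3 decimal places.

-30.137

Mean ȳ = (25 + 13 + 16 + 28 + 5 + 20 + 8 + 25 + 21)/9 = 17.8889
Σ_{t=1}^{8}(y_t−ȳ)(y_{t+1}−ȳ) = -271.2346
γ_1 = -271.2346 / 9 = -30.137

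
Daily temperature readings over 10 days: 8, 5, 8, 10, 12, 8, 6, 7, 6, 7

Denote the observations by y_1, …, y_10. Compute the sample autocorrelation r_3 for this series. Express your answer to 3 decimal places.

Mean ȳ = (8 + 5 + 8 + 10 + 12 + 8 + 6 + 7 + 6 + 7)/10 = 7.7000
Numerator Σ_{t=1}^{7}(y_t−ȳ)(y_{t+3}−ȳ) = -17.0700
Denominator Σ(y_t−ȳ)² = 38.1000
r_3 = -17.0700 / 38.1000 = -0.448

-0.448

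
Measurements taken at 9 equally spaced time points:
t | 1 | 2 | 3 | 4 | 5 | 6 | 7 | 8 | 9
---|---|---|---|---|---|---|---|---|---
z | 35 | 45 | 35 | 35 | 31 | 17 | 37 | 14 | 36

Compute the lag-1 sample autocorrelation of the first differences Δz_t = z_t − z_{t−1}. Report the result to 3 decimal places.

First differences Δz: 10, -10, 0, -4, -14, 20, -23, 22
Mean of differences = 0.1250
Numerator Σ(Δz_t−Δz̄)(Δz_{t+1}−Δz̄) = -1286.1406
Denominator Σ(Δz_t−Δz̄)² = 1824.8750
r_1(Δz) = -1286.1406 / 1824.8750 = -0.705

-0.705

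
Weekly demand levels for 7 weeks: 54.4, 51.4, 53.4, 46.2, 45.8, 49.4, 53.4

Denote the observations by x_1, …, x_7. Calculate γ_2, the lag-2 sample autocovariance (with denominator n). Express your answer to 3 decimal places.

-2.095

Mean x̄ = (54.4 + 51.4 + 53.4 + 46.2 + 45.8 + 49.4 + 53.4)/7 = 50.5714
Deviations: 3.8286, 0.8286, 2.8286, -4.3714, -4.7714, -1.1714, 2.8286
Σ_{t=1}^{5}(x_t−x̄)(x_{t+2}−x̄) = -14.6645
γ_2 = -14.6645 / 7 = -2.095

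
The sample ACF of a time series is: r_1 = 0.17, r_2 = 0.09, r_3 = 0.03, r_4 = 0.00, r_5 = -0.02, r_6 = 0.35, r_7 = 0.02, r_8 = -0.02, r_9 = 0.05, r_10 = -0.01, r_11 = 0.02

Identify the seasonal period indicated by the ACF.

The largest autocorrelation is r_6 = 0.35; the remaining lags stay at or below 0.17.
The dominant spike at lag 6 indicates a seasonal period of 6.

6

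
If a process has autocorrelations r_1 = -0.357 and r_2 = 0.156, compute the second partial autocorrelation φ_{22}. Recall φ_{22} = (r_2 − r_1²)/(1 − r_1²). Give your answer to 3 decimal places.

0.033

φ_{22} = (r_2 − r_1²) / (1 − r_1²)
r_1² = (-0.357)² = 0.127449
Numerator = 0.156 − 0.1274 = 0.0286; denominator = 1 − 0.1274 = 0.8726
φ_{22} = 0.0286 / 0.8726 = 0.033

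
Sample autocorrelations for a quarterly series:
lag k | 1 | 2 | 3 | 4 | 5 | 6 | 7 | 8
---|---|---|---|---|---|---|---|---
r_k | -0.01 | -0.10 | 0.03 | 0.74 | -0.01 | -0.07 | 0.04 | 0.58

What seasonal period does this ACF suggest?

4

The largest autocorrelation is r_4 = 0.74, with a weaker echo at lag 8 (0.58); the remaining lags stay at or below 0.04.
The dominant spike at lag 4 indicates a seasonal period of 4.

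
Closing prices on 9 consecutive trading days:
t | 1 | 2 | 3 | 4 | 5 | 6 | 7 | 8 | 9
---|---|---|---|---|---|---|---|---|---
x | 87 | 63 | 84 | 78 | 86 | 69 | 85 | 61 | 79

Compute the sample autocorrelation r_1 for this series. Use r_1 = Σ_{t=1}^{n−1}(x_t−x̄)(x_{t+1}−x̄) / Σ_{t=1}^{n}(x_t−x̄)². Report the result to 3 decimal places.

Mean x̄ = (87 + 63 + 84 + 78 + 86 + 69 + 85 + 61 + 79)/9 = 76.8889
Numerator Σ_{t=1}^{8}(x_t−x̄)(x_{t+1}−x̄) = -519.4568
Denominator Σ(x_t−x̄)² = 814.8889
r_1 = -519.4568 / 814.8889 = -0.637

-0.637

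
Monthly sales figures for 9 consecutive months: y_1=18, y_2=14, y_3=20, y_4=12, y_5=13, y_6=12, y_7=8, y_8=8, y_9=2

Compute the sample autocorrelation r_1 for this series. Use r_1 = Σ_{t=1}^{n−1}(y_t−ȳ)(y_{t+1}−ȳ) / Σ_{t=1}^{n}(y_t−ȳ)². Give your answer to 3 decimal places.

0.356

Mean ȳ = (18 + 14 + 20 + 12 + 13 + 12 + 8 + 8 + 2)/9 = 11.8889
Numerator Σ_{t=1}^{8}(y_t−ȳ)(y_{t+1}−ȳ) = 84.3210
Denominator Σ(y_t−ȳ)² = 236.8889
r_1 = 84.3210 / 236.8889 = 0.356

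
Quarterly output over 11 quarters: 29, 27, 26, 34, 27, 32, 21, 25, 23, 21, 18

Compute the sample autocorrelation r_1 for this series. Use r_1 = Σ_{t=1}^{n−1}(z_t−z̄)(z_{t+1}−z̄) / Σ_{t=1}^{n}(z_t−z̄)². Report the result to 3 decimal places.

Mean z̄ = (29 + 27 + 26 + 34 + 27 + 32 + 21 + 25 + 23 + 21 + 18)/11 = 25.7273
Numerator Σ_{t=1}^{10}(z_t−z̄)(z_{t+1}−z̄) = 50.4711
Denominator Σ(z_t−z̄)² = 234.1818
r_1 = 50.4711 / 234.1818 = 0.216

0.216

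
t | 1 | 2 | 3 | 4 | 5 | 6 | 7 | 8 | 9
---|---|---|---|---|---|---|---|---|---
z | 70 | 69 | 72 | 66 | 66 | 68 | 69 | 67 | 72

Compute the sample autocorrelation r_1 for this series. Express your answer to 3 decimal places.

-0.105

Mean z̄ = (70 + 69 + 72 + 66 + 66 + 68 + 69 + 67 + 72)/9 = 68.7778
Numerator Σ_{t=1}^{8}(z_t−z̄)(z_{t+1}−z̄) = -4.3827
Denominator Σ(z_t−z̄)² = 41.5556
r_1 = -4.3827 / 41.5556 = -0.105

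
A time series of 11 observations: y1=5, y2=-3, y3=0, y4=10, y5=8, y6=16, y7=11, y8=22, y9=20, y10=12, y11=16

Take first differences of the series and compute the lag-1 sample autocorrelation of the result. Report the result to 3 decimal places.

First differences Δy: -8, 3, 10, -2, 8, -5, 11, -2, -8, 4
Mean of differences = 1.1000
Numerator Σ(Δy_t−Δȳ)(Δy_{t+1}−Δȳ) = -180.7100
Denominator Σ(Δy_t−Δȳ)² = 458.9000
r_1(Δy) = -180.7100 / 458.9000 = -0.394

-0.394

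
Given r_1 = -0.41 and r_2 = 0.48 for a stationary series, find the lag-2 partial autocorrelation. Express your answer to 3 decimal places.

0.375

φ_{22} = (r_2 − r_1²) / (1 − r_1²)
r_1² = (-0.41)² = 0.1681
Numerator = 0.48 − 0.1681 = 0.3119; denominator = 1 − 0.1681 = 0.8319
φ_{22} = 0.3119 / 0.8319 = 0.375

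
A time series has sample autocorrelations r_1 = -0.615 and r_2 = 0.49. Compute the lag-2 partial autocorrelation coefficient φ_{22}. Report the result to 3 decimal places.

φ_{22} = (r_2 − r_1²) / (1 − r_1²)
r_1² = (-0.615)² = 0.378225
Numerator = 0.49 − 0.3782 = 0.1118; denominator = 1 − 0.3782 = 0.6218
φ_{22} = 0.1118 / 0.6218 = 0.180

0.180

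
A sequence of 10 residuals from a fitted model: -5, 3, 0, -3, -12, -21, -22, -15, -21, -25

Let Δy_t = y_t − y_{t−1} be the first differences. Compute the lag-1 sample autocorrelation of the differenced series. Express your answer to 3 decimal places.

0.062

First differences Δy: 8, -3, -3, -9, -9, -1, 7, -6, -4
Mean of differences = -2.2222
Numerator Σ(Δy_t−Δȳ)(Δy_{t+1}−Δȳ) = 18.7284
Denominator Σ(Δy_t−Δȳ)² = 301.5556
r_1(Δy) = 18.7284 / 301.5556 = 0.062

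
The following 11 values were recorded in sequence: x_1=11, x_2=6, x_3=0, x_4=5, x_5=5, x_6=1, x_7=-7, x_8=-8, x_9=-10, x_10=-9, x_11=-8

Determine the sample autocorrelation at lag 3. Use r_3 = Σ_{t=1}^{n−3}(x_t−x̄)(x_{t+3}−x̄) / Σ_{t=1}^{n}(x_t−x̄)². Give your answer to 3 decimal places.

Mean x̄ = (11 + 6 + 0 + 5 + 5 + 1 − 7 − 8 − 10 − 9 − 8)/11 = -1.2727
Numerator Σ_{t=1}^{8}(x_t−x̄)(x_{t+3}−x̄) = 117.0496
Denominator Σ(x_t−x̄)² = 548.1818
r_3 = 117.0496 / 548.1818 = 0.214

0.214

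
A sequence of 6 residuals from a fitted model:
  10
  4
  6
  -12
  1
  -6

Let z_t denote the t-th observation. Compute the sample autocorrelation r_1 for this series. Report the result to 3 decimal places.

Mean z̄ = (10 + 4 + 6 − 12 + 1 − 6)/6 = 0.5000
Numerator Σ_{t=1}^{5}(z_t−z̄)(z_{t+1}−z̄) = -25.7500
Denominator Σ(z_t−z̄)² = 331.5000
r_1 = -25.7500 / 331.5000 = -0.078

-0.078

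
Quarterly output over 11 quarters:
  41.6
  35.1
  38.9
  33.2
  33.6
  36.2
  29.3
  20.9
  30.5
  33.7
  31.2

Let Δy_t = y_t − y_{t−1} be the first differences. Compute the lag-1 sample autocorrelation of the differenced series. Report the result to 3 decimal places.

-0.218

First differences Δy: -6.5, 3.8, -5.7, 0.4, 2.6, -6.9, -8.4, 9.6, 3.2, -2.5
Mean of differences = -1.0400
Numerator Σ(Δy_t−Δȳ)(Δy_{t+1}−Δȳ) = -68.0376
Denominator Σ(Δy_t−Δȳ)² = 312.1040
r_1(Δy) = -68.0376 / 312.1040 = -0.218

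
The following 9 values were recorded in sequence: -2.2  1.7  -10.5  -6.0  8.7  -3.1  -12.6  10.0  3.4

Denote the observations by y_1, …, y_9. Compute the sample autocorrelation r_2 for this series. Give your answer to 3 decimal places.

-0.551

Mean ȳ = (-2.2 + 1.7 − 10.5 − 6.0 + 8.7 − 3.1 − 12.6 + 10.0 + 3.4)/9 = -1.1778
Σ(y_t−ȳ)(y_{t+2}−ȳ) = (9.5294) + (-13.8773) + (-92.0828) + (9.2694) + (-112.8262) + (-21.4862) + (-52.2884) = -273.7621
Denominator Σ(y_t−ȳ)² = 497.1156
r_2 = -273.7621 / 497.1156 = -0.551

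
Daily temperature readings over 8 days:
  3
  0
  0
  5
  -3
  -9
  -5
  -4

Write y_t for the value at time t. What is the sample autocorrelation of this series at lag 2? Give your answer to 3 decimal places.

-0.074

Mean ȳ = (3 + 0 + 0 + 5 − 3 − 9 − 5 − 4)/8 = -1.6250
Deviations from mean: 4.6250, 1.6250, 1.6250, 6.6250, -1.3750, -7.3750, -3.3750, -2.3750
Σ(y_t−ȳ)(y_{t+2}−ȳ) = (7.5156) + (10.7656) + (-2.2344) + (-48.8594) + (4.6406) + (17.5156) = -10.6563
Denominator Σ(y_t−ȳ)² = 143.8750
r_2 = -10.6563 / 143.8750 = -0.074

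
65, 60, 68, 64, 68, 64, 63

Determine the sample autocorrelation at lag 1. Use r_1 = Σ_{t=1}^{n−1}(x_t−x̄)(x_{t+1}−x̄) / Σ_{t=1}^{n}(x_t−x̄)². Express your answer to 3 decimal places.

-0.474

Mean x̄ = (65 + 60 + 68 + 64 + 68 + 64 + 63)/7 = 64.5714
Numerator Σ_{t=1}^{6}(x_t−x̄)(x_{t+1}−x̄) = -22.6122
Denominator Σ(x_t−x̄)² = 47.7143
r_1 = -22.6122 / 47.7143 = -0.474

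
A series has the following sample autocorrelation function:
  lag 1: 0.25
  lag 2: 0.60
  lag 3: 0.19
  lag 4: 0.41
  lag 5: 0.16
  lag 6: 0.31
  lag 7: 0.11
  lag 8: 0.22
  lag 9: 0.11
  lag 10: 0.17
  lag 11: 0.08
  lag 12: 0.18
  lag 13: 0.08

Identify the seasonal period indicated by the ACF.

The largest autocorrelation is r_2 = 0.60, with weaker echoes at lags 4 (0.41) and 6 (0.31); the remaining lags stay at or below 0.25.
The dominant spike at lag 2 indicates a seasonal period of 2.

2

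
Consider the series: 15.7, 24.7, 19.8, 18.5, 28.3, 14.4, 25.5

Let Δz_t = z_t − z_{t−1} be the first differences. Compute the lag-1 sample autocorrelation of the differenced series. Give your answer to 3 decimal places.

-0.650

First differences Δz: 9.0, -4.9, -1.3, 9.8, -13.9, 11.1
Mean of differences = 1.6333
Numerator Σ(Δz_t−Δz̄)(Δz_{t+1}−Δz̄) = -326.8244
Denominator Σ(Δz_t−Δz̄)² = 503.1533
r_1(Δz) = -326.8244 / 503.1533 = -0.650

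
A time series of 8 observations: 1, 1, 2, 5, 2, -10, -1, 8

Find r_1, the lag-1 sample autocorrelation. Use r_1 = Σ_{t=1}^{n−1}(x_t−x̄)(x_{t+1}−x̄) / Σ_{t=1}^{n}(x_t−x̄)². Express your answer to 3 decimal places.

0.026

Mean x̄ = (1 + 1 + 2 + 5 + 2 − 10 − 1 + 8)/8 = 1.0000
Numerator Σ_{t=1}^{7}(x_t−x̄)(x_{t+1}−x̄) = 5.0000
Denominator Σ(x_t−x̄)² = 192.0000
r_1 = 5.0000 / 192.0000 = 0.026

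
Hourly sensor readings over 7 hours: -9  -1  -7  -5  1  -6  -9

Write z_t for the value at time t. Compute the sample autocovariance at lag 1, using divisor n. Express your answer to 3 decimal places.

-3.574

Mean z̄ = (-9 − 1 − 7 − 5 + 1 − 6 − 9)/7 = -5.1429
Deviations: -3.8571, 4.1429, -1.8571, 0.1429, 6.1429, -0.8571, -3.8571
Σ_{t=1}^{6}(z_t−z̄)(z_{t+1}−z̄) = -25.0204
γ_1 = -25.0204 / 7 = -3.574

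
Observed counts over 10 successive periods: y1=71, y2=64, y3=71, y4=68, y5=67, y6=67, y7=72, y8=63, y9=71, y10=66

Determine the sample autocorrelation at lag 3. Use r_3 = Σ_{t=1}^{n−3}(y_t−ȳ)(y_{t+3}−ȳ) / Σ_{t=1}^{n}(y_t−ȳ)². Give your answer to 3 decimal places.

Mean ȳ = (71 + 64 + 71 + 68 + 67 + 67 + 72 + 63 + 71 + 66)/10 = 68.0000
Σ(y_t−ȳ)(y_{t+3}−ȳ) = (0.0000) + (4.0000) + (-3.0000) + (0.0000) + (5.0000) + (-3.0000) + (-8.0000) = -5.0000
Denominator Σ(y_t−ȳ)² = 90.0000
r_3 = -5.0000 / 90.0000 = -0.056

-0.056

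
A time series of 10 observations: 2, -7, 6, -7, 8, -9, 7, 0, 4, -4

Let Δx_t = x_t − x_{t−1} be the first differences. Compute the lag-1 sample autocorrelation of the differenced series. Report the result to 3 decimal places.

First differences Δx: -9, 13, -13, 15, -17, 16, -7, 4, -8
Mean of differences = -0.6667
Numerator Σ(Δx_t−Δx̄)(Δx_{t+1}−Δx̄) = -1173.1111
Denominator Σ(Δx_t−Δx̄)² = 1314.0000
r_1(Δx) = -1173.1111 / 1314.0000 = -0.893

-0.893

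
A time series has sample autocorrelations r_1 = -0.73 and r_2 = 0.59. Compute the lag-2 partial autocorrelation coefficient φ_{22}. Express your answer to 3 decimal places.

φ_{22} = (r_2 − r_1²) / (1 − r_1²)
r_1² = (-0.73)² = 0.5329
Numerator = 0.59 − 0.5329 = 0.0571; denominator = 1 − 0.5329 = 0.4671
φ_{22} = 0.0571 / 0.4671 = 0.122

0.122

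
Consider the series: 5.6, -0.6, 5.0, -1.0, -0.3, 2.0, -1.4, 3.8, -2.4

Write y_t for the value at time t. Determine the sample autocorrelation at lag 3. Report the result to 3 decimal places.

Mean ȳ = (5.6 − 0.6 + 5.0 − 1.0 − 0.3 + 2.0 − 1.4 + 3.8 − 2.4)/9 = 1.1889
Numerator Σ_{t=1}^{6}(y_t−ȳ)(y_{t+3}−ȳ) = -5.0326
Denominator Σ(y_t−ȳ)² = 71.2489
r_3 = -5.0326 / 71.2489 = -0.071

-0.071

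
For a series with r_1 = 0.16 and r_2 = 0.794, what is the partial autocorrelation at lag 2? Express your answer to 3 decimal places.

0.789

φ_{22} = (r_2 − r_1²) / (1 − r_1²)
r_1² = (0.16)² = 0.0256
Numerator = 0.794 − 0.0256 = 0.7684; denominator = 1 − 0.0256 = 0.9744
φ_{22} = 0.7684 / 0.9744 = 0.789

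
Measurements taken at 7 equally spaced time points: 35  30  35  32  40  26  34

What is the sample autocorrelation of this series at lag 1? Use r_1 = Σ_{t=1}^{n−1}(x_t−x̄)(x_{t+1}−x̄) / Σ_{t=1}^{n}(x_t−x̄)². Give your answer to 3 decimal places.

-0.657

Mean x̄ = (35 + 30 + 35 + 32 + 40 + 26 + 34)/7 = 33.1429
Deviations from mean: 1.8571, -3.1429, 1.8571, -1.1429, 6.8571, -7.1429, 0.8571
Σ(x_t−x̄)(x_{t+1}−x̄) = (-5.8367) + (-5.8367) + (-2.1224) + (-7.8367) + (-48.9796) + (-6.1224) = -76.7347
Denominator Σ(x_t−x̄)² = 116.8571
r_1 = -76.7347 / 116.8571 = -0.657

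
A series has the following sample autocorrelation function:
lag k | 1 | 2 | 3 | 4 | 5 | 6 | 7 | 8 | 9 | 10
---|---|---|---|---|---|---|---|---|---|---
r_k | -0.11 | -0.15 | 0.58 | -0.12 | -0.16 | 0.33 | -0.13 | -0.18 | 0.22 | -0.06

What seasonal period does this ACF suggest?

3

The largest autocorrelation is r_3 = 0.58, with weaker echoes at lags 6 (0.33) and 9 (0.22); the remaining lags stay at or below -0.06.
The dominant spike at lag 3 indicates a seasonal period of 3.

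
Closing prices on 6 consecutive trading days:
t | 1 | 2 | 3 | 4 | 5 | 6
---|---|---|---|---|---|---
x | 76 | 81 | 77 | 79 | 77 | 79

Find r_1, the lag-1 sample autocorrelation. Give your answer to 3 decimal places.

Mean x̄ = (76 + 81 + 77 + 79 + 77 + 79)/6 = 78.1667
Deviations from mean: -2.1667, 2.8333, -1.1667, 0.8333, -1.1667, 0.8333
Σ(x_t−x̄)(x_{t+1}−x̄) = (-6.1389) + (-3.3056) + (-0.9722) + (-0.9722) + (-0.9722) = -12.3611
Denominator Σ(x_t−x̄)² = 16.8333
r_1 = -12.3611 / 16.8333 = -0.734

-0.734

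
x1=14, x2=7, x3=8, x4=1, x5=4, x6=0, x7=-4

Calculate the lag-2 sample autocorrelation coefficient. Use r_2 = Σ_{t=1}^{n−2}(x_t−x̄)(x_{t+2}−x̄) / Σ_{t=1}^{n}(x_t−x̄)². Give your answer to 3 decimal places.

0.199

Mean x̄ = (14 + 7 + 8 + 1 + 4 + 0 − 4)/7 = 4.2857
Deviations from mean: 9.7143, 2.7143, 3.7143, -3.2857, -0.2857, -4.2857, -8.2857
Σ(x_t−x̄)(x_{t+2}−x̄) = (36.0816) + (-8.9184) + (-1.0612) + (14.0816) + (2.3673) = 42.5510
Denominator Σ(x_t−x̄)² = 213.4286
r_2 = 42.5510 / 213.4286 = 0.199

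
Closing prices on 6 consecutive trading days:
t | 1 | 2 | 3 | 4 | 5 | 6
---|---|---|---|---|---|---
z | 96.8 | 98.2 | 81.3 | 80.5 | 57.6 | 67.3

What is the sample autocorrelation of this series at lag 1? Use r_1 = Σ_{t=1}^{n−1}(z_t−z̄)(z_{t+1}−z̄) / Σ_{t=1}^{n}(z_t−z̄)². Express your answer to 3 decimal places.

Mean z̄ = (96.8 + 98.2 + 81.3 + 80.5 + 57.6 + 67.3)/6 = 80.2833
Deviations from mean: 16.5167, 17.9167, 1.0167, 0.2167, -22.6833, -12.9833
Numerator Σ_{t=1}^{5}(z_t−z̄)(z_{t+1}−z̄) = 603.9497
Denominator Σ(z_t−z̄)² = 1277.9883
r_1 = 603.9497 / 1277.9883 = 0.473

0.473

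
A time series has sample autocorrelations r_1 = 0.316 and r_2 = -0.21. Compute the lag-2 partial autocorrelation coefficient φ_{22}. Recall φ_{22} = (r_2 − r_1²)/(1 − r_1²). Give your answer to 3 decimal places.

-0.344

φ_{22} = (r_2 − r_1²) / (1 − r_1²)
r_1² = (0.316)² = 0.099856
Numerator = -0.21 − 0.0999 = -0.3099; denominator = 1 − 0.0999 = 0.9001
φ_{22} = -0.3099 / 0.9001 = -0.344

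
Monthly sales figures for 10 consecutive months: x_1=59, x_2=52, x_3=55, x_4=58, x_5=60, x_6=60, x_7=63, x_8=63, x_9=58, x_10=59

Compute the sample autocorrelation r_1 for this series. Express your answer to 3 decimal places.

0.470

Mean x̄ = (59 + 52 + 55 + 58 + 60 + 60 + 63 + 63 + 58 + 59)/10 = 58.7000
Numerator Σ_{t=1}^{9}(x_t−x̄)(x_{t+1}−x̄) = 47.0100
Denominator Σ(x_t−x̄)² = 100.1000
r_1 = 47.0100 / 100.1000 = 0.470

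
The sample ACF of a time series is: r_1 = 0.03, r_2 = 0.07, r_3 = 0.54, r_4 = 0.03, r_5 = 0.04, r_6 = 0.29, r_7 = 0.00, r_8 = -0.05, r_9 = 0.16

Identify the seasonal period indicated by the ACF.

3

The largest autocorrelation is r_3 = 0.54, with weaker echoes at lags 6 (0.29) and 9 (0.16); the remaining lags stay at or below 0.07.
The dominant spike at lag 3 indicates a seasonal period of 3.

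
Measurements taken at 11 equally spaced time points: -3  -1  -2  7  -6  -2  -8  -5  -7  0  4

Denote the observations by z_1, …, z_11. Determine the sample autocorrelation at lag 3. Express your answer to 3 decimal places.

Mean z̄ = (-3 − 1 − 2 + 7 − 6 − 2 − 8 − 5 − 7 + 0 + 4)/11 = -2.0909
Numerator Σ_{t=1}^{8}(z_t−z̄)(z_{t+3}−z̄) = -85.3884
Denominator Σ(z_t−z̄)² = 208.9091
r_3 = -85.3884 / 208.9091 = -0.409

-0.409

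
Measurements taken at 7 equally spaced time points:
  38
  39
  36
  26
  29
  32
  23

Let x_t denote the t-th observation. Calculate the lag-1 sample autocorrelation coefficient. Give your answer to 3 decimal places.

Mean x̄ = (38 + 39 + 36 + 26 + 29 + 32 + 23)/7 = 31.8571
Deviations from mean: 6.1429, 7.1429, 4.1429, -5.8571, -2.8571, 0.1429, -8.8571
Numerator Σ_{t=1}^{6}(x_t−x̄)(x_{t+1}−x̄) = 64.2653
Denominator Σ(x_t−x̄)² = 226.8571
r_1 = 64.2653 / 226.8571 = 0.283

0.283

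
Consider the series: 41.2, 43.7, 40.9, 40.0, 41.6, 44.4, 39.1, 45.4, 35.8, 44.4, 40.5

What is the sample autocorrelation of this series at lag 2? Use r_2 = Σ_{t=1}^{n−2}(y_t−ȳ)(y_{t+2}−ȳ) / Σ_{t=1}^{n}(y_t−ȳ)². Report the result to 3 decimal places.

0.436

Mean ȳ = (41.2 + 43.7 + 40.9 + 40.0 + 41.6 + 44.4 + 39.1 + 45.4 + 35.8 + 44.4 + 40.5)/11 = 41.5455
Numerator Σ_{t=1}^{9}(y_t−ȳ)(y_{t+2}−ȳ) = 34.3759
Denominator Σ(y_t−ȳ)² = 78.8073
r_2 = 34.3759 / 78.8073 = 0.436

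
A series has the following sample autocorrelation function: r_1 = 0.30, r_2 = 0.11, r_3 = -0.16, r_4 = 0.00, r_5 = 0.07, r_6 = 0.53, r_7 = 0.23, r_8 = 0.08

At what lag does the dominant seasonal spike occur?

The largest autocorrelation is r_6 = 0.53; the remaining lags stay at or below 0.30. The elevated value at lag 1 (0.30), dropping to 0.11 at lag 2, reflects decaying short-term dependence rather than seasonality.
The dominant spike at lag 6 indicates a seasonal period of 6.

6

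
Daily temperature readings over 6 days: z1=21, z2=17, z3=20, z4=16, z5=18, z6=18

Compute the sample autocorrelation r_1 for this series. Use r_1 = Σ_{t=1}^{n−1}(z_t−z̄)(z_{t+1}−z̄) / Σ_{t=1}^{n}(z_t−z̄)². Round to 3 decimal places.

Mean z̄ = (21 + 17 + 20 + 16 + 18 + 18)/6 = 18.3333
Σ(z_t−z̄)(z_{t+1}−z̄) = (-3.5556) + (-2.2222) + (-3.8889) + (0.7778) + (0.1111) = -8.7778
Denominator Σ(z_t−z̄)² = 17.3333
r_1 = -8.7778 / 17.3333 = -0.506

-0.506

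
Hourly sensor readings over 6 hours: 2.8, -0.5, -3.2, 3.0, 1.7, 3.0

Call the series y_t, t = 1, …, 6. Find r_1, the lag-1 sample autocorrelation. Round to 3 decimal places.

Mean ȳ = (2.8 − 0.5 − 3.2 + 3.0 + 1.7 + 3.0)/6 = 1.1333
Deviations from mean: 1.6667, -1.6333, -4.3333, 1.8667, 0.5667, 1.8667
Σ(y_t−ȳ)(y_{t+1}−ȳ) = (-2.7222) + (7.0778) + (-8.0889) + (1.0578) + (1.0578) = -1.6178
Denominator Σ(y_t−ȳ)² = 31.5133
r_1 = -1.6178 / 31.5133 = -0.051

-0.051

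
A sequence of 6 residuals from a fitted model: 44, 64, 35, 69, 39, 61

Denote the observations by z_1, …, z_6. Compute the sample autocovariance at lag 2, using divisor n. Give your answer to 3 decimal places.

119.000

Mean z̄ = (44 + 64 + 35 + 69 + 39 + 61)/6 = 52.0000
Deviations: -8.0000, 12.0000, -17.0000, 17.0000, -13.0000, 9.0000
Σ_{t=1}^{4}(z_t−z̄)(z_{t+2}−z̄) = 714.0000
γ_2 = 714.0000 / 6 = 119.000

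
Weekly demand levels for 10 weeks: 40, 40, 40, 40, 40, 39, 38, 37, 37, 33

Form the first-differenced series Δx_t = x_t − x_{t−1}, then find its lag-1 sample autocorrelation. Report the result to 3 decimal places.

-0.069

First differences Δx: 0, 0, 0, 0, -1, -1, -1, 0, -4
Mean of differences = -0.7778
Numerator Σ(Δx_t−Δx̄)(Δx_{t+1}−Δx̄) = -0.9383
Denominator Σ(Δx_t−Δx̄)² = 13.5556
r_1(Δx) = -0.9383 / 13.5556 = -0.069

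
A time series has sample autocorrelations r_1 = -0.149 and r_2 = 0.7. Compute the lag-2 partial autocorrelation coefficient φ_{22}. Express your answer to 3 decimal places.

0.693

φ_{22} = (r_2 − r_1²) / (1 − r_1²)
r_1² = (-0.149)² = 0.022201
Numerator = 0.7 − 0.0222 = 0.6778; denominator = 1 − 0.0222 = 0.9778
φ_{22} = 0.6778 / 0.9778 = 0.693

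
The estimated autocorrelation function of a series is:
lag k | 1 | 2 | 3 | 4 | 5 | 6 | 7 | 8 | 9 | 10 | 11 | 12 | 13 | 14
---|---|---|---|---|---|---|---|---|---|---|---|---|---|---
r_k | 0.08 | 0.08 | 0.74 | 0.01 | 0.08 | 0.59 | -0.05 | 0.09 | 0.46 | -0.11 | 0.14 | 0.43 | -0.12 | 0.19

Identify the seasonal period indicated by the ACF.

The largest autocorrelation is r_3 = 0.74, with weaker echoes at lags 6 (0.59), 9 (0.46) and 12 (0.43); the remaining lags stay at or below 0.19.
The dominant spike at lag 3 indicates a seasonal period of 3.

3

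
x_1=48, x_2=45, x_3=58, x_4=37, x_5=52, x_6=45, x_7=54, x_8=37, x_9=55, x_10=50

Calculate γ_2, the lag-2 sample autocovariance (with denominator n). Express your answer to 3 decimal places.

Mean x̄ = (48 + 45 + 58 + 37 + 52 + 45 + 54 + 37 + 55 + 50)/10 = 48.1000
Σ_{t=1}^{8}(x_t−x̄)(x_{t+2}−x̄) = 183.4800
γ_2 = 183.4800 / 10 = 18.348

18.348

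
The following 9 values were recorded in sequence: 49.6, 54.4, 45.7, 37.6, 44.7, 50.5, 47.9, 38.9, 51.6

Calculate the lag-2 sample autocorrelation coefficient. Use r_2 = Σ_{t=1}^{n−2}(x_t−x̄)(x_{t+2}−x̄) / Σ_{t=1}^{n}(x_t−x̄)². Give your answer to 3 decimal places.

Mean x̄ = (49.6 + 54.4 + 45.7 + 37.6 + 44.7 + 50.5 + 47.9 + 38.9 + 51.6)/9 = 46.7667
Σ(x_t−x̄)(x_{t+2}−x̄) = (-3.0222) + (-69.9722) + (2.2044) + (-34.2222) + (-2.3422) + (-29.3689) + (5.4778) = -131.2456
Denominator Σ(x_t−x̄)² = 256.2000
r_2 = -131.2456 / 256.2000 = -0.512

-0.512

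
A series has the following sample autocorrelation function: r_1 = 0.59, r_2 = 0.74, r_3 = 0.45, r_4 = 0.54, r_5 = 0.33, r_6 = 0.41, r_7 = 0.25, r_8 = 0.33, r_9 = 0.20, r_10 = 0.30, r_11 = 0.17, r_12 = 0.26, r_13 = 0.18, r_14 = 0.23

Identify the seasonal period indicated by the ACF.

The largest autocorrelation is r_2 = 0.74; the remaining lags stay at or below 0.59.
The dominant spike at lag 2 indicates a seasonal period of 2.

2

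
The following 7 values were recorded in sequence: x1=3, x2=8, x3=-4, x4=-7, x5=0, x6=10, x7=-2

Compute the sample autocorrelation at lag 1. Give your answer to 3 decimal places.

Mean x̄ = (3 + 8 − 4 − 7 + 0 + 10 − 2)/7 = 1.1429
Numerator Σ_{t=1}^{6}(x_t−x̄)(x_{t+1}−x̄) = -9.3061
Denominator Σ(x_t−x̄)² = 232.8571
r_1 = -9.3061 / 232.8571 = -0.040

-0.040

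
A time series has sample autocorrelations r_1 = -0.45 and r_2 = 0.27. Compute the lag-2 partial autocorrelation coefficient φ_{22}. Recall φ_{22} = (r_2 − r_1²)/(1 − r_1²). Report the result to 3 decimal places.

φ_{22} = (r_2 − r_1²) / (1 − r_1²)
r_1² = (-0.45)² = 0.2025
Numerator = 0.27 − 0.2025 = 0.0675; denominator = 1 − 0.2025 = 0.7975
φ_{22} = 0.0675 / 0.7975 = 0.085

0.085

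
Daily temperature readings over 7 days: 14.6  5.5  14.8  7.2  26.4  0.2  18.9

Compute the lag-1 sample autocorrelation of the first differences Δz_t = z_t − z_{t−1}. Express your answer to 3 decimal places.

-0.793

First differences Δz: -9.1, 9.3, -7.6, 19.2, -26.2, 18.7
Mean of differences = 0.7167
Numerator Σ(Δz_t−Δz̄)(Δz_{t+1}−Δz̄) = -1290.9253
Denominator Σ(Δz_t−Δz̄)² = 1628.7483
r_1(Δz) = -1290.9253 / 1628.7483 = -0.793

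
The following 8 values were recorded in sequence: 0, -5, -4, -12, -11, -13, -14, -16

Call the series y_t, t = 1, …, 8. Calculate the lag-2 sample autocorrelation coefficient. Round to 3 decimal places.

0.318

Mean ȳ = (0 − 5 − 4 − 12 − 11 − 13 − 14 − 16)/8 = -9.3750
Deviations from mean: 9.3750, 4.3750, 5.3750, -2.6250, -1.6250, -3.6250, -4.6250, -6.6250
Σ(y_t−ȳ)(y_{t+2}−ȳ) = (50.3906) + (-11.4844) + (-8.7344) + (9.5156) + (7.5156) + (24.0156) = 71.2188
Denominator Σ(y_t−ȳ)² = 223.8750
r_2 = 71.2188 / 223.8750 = 0.318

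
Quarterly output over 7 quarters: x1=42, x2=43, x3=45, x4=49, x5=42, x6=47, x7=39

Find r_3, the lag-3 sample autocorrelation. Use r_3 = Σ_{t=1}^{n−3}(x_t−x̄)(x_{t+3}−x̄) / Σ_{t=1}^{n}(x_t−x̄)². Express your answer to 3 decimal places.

-0.426

Mean x̄ = (42 + 43 + 45 + 49 + 42 + 47 + 39)/7 = 43.8571
Deviations from mean: -1.8571, -0.8571, 1.1429, 5.1429, -1.8571, 3.1429, -4.8571
Numerator Σ_{t=1}^{4}(x_t−x̄)(x_{t+3}−x̄) = -29.3469
Denominator Σ(x_t−x̄)² = 68.8571
r_3 = -29.3469 / 68.8571 = -0.426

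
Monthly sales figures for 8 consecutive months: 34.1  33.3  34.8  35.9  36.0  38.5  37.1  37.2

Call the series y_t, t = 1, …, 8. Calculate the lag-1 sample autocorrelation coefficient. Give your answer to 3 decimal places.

0.592

Mean ȳ = (34.1 + 33.3 + 34.8 + 35.9 + 36.0 + 38.5 + 37.1 + 37.2)/8 = 35.8625
Numerator Σ_{t=1}^{7}(y_t−ȳ)(y_{t+1}−ȳ) = 12.4861
Denominator Σ(y_t−ȳ)² = 21.0988
r_1 = 12.4861 / 21.0988 = 0.592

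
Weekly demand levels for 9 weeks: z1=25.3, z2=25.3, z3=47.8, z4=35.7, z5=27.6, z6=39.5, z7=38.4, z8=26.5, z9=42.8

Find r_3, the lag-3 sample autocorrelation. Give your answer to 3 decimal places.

0.387

Mean z̄ = (25.3 + 25.3 + 47.8 + 35.7 + 27.6 + 39.5 + 38.4 + 26.5 + 42.8)/9 = 34.3222
Numerator Σ_{t=1}^{6}(z_t−z̄)(z_{t+3}−z̄) = 220.1007
Denominator Σ(z_t−z̄)² = 568.0356
r_3 = 220.1007 / 568.0356 = 0.387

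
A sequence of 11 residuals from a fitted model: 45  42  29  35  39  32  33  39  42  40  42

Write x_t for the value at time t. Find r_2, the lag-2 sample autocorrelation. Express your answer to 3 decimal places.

-0.311

Mean x̄ = (45 + 42 + 29 + 35 + 39 + 32 + 33 + 39 + 42 + 40 + 42)/11 = 38.0000
Numerator Σ_{t=1}^{9}(x_t−x̄)(x_{t+2}−x̄) = -79.0000
Denominator Σ(x_t−x̄)² = 254.0000
r_2 = -79.0000 / 254.0000 = -0.311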